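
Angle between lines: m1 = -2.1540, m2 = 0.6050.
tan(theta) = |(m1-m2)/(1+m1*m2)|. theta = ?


m1-m2 = -2.759
1+m1*m2 = -0.30317
tan(theta) = |-2.759/(-0.30317)| = 9.100505
theta = arctan(|-2.759/(-0.30317)|) = 83.7293 degrees (acute angle)

83.7293 degrees


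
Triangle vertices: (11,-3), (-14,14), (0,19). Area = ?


11*(14-19) = -55
-14*(19+ 3) = -308
0*(-3-14) = 0
sum = -363
Area = |-363|/2 = 181.5000

181.5000 sq units


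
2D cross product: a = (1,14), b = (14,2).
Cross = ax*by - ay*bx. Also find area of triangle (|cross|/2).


cross = 1*2 - 14*14 = 2 - 196 = -194
Triangle area = |-194|/2 = 194/2 = 97.0000

cross = -194, triangle area = 97.0000


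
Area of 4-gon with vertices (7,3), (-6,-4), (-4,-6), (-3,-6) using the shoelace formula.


sum(xi*y_{i+1}) = 7*(-4) - 6*(-6) - 4*(-6) - 3*3 = 23
sum(yi*x_{i+1}) = 3*(-6) - 4*(-4) - 6*(-3) - 6*7 = -26
Area = |23 + 26|/2 = 49/2 = 24.5000

24.5000 sq units


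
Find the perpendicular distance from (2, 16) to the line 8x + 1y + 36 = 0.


|8*2 + 1*16 + 36| = |68| = 68
sqrt(64 + 1) = sqrt(65) = 8.0623
d = 68/sqrt(65) = 8.4344

8.4344


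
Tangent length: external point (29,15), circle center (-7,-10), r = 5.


d = sqrt((29+ 7)^2 + (15+ 10)^2) = sqrt(1296+625) = 43.8292
L = sqrt(1921.0000 - 25) = sqrt(1896.0000) = 43.5431

43.5431


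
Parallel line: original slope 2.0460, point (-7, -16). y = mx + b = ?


Parallel lines have equal slopes.
m2 = 2.0460
b2 = -16 - 2.0460*(-7) = -1.6780

y = 2.0460x - 1.6780


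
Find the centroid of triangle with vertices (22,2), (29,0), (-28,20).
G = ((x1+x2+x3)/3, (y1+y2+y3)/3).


Gx = (22+29- 28)/3 = 23/3 = 7.6667
Gy = (2+0+20)/3 = 22/3 = 7.3333

G = (7.6667, 7.3333)


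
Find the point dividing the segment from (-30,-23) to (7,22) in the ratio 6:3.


Px = (6*7 + 3*(-30))/9 = -48/9 = -5.3333
Py = (6*22 + 3*(-23))/9 = 63/9 = 7.0000

P = (-5.3333, 7.0000)


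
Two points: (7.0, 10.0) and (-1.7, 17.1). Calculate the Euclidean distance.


dx = -1.7 - 7.0 = -8.7
dy = 17.1 - 10.0 = 7.1
d = sqrt(75.69 + 50.41) = sqrt(126.1) = 11.2294

11.2294


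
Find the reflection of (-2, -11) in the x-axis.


Reflection rule for x-axis: (x, -y)
(-2, -11) -> (-2, 11)

(-2, 11)


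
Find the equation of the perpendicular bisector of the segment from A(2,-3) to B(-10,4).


Midpoint = (-4, 0.5)
Slope of AB = dy/dx = 7/(-12) = -0.5833
Perp slope = -dx/dy = 12/7 = 1.7143
b = My - (perp slope)*Mx = 0.5 + (-12*(-4))/7 = 0.5 + 6.8571 = 7.3571

y = 1.7143x + 7.3571


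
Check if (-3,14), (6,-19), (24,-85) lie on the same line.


-3*(-19+ 85) + 6*(-85-14) + 24*(14+ 19)
= -198 - 594 + 792 = 0

Yes, collinear (determinant = 0)


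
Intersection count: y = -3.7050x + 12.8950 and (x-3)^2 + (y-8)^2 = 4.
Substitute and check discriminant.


Substitute y = -3.7050x + 12.8950: (x-3)^2 + (-3.7050x+12.8950-8)^2 = 4
Expand to Ax^2 + Bx + C = 0, where b-k = 4.895
A = 1+m^2 = 14.727025
B = 2(m(b-k) - h) = 2(-3.7050*4.895 - 3) = -42.27195
C = h^2 + (b-k)^2 - r^2 = 9 + 23.961025 - 4 = 28.961025
disc = B^2-4AC = 1786.9178 - 1706.0390 = 80.8788
disc > 0

2 intersection points


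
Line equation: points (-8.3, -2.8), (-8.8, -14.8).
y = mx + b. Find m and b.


m = (-12.0)/(-0.5) = 24.0000
b = y1 - m*x1 = -2.8 - (-12.0*(-8.3))/(-0.5) = -2.8 + 199.2000 = 196.4000

y = 24.0000x + 196.4000


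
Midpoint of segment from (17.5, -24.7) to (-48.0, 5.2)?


Mx = (17.5 - 48.0)/2 = -30.5/2 = -15.2500
My = (-24.7 + 5.2)/2 = -19.5/2 = -9.7500

(-15.2500, -9.7500)


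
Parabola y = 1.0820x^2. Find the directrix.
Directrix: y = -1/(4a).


a = 1.0820
1/(4a) = 0.2311
directrix: y = -0.2311 = -0.2311

y = -0.2311


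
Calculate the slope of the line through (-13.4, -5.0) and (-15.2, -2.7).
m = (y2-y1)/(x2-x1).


dy = -2.7 + 5.0 = 2.3
dx = -15.2 + 13.4 = -1.8
m = 2.3/(-1.8) = -1.2778

m = -1.2778


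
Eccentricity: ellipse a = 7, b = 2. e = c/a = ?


c = sqrt(49-4) = sqrt(45) = 6.7082
e = c/a = sqrt(45)/7 = 0.9583

e = 0.9583


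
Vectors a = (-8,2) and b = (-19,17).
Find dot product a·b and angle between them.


a·b = -8*(-19) + 2*17 = 152 + 34 = 186
|a| = sqrt(64+4) = 8.2462
|b| = sqrt(361+289) = 25.4951
cos(theta) = 186/(sqrt(68)*sqrt(650)) = 186/sqrt(44200) = 0.884712
theta = arccos(186/sqrt(44200)) = 27.7839 degrees

a·b = 186, theta = 27.7839 deg


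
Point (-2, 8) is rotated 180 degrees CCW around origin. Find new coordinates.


cos(180) = -1, sin(180) = 0
x' = -2*(-1) - 8*0 = 2
y' = -2*0 + 8*(-1) = -8

(2, -8)


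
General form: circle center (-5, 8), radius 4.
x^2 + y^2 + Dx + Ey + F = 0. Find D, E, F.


(x+ 5)^2 + (y-8)^2 = 4^2
D = -2h = 10, E = -2k = -16
F = h^2+k^2-r^2 = 25+64-16 = 73

D = 10, E = -16, F = 73


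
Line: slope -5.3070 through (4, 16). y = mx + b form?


y - 16 = -5.3070(x - 4)
y = -5.3070x + 16 + 5.3070*4
y = -5.3070x + 37.2280

y = -5.3070x + 37.2280


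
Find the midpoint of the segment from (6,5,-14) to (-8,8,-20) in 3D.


Mx = (6- 8)/2 = -1.0000
My = (5+8)/2 = 6.5000
Mz = (-14- 20)/2 = -17.0000

M = (-1.0000, 6.5000, -17.0000)


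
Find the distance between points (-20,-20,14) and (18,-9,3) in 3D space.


dx=38, dy=11, dz=-11
d = sqrt(1444+121+121) = sqrt(1686) = 41.0609

41.0609


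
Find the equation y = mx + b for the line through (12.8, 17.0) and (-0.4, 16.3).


m = (-0.7)/(-13.2) = 0.0530
b = y1 - m*x1 = 17.0 - (-0.7*12.8)/(-13.2) = 17.0 - 0.6788 = 16.3212

y = 0.0530x + 16.3212


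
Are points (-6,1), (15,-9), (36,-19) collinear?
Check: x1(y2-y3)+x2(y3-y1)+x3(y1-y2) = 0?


-6*(-9+ 19) + 15*(-19-1) + 36*(1+ 9)
= -60 - 300 + 360 = 0

Yes, collinear (determinant = 0)


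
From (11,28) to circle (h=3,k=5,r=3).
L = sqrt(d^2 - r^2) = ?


d = sqrt((11-3)^2 + (28-5)^2) = sqrt(64+529) = 24.3516
L = sqrt(593.0000 - 9) = sqrt(584.0000) = 24.1661

24.1661


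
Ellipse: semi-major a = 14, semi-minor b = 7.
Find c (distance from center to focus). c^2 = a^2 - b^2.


c^2 = 14^2 - 7^2 = 196 - 49 = 147
c = sqrt(147) = 12.1244

c = 12.1244


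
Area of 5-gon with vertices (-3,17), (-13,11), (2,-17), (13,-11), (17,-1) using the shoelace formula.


sum(xi*y_{i+1}) = -3*11 - 13*(-17) + 2*(-11) + 13*(-1) + 17*17 = 442
sum(yi*x_{i+1}) = 17*(-13) + 11*2 - 17*13 - 11*17 - 1*(-3) = -604
Area = |442 + 604|/2 = 1046/2 = 523.0000

523.0000 sq units


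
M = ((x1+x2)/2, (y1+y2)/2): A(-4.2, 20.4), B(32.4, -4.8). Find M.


Mx = (-4.2 + 32.4)/2 = 28.2/2 = 14.1000
My = (20.4 - 4.8)/2 = 15.6/2 = 7.8000

(14.1000, 7.8000)


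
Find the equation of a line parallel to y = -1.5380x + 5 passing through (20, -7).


Parallel lines have equal slopes.
m2 = -1.5380
b2 = -7 + 1.5380*20 = 23.7600

y = -1.5380x + 23.7600


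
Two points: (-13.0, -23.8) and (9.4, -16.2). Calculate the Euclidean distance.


dx = 9.4 + 13.0 = 22.4
dy = -16.2 + 23.8 = 7.6
d = sqrt(501.76 + 57.76) = sqrt(559.52) = 23.6542

23.6542


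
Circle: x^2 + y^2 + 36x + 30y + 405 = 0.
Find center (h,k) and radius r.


h = -D/2 = -36/2 = -18
k = -E/2 = -30/2 = -15
r^2 = h^2 + k^2 - F = 324 + 225 - 405 = 144
r = 12

Center (-18, -15), radius = 12


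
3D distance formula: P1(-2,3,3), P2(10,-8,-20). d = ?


dx=12, dy=-11, dz=-23
d = sqrt(144+121+529) = sqrt(794) = 28.1780

28.1780


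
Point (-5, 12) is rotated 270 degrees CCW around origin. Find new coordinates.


cos(270) = 0, sin(270) = -1
x' = -5*0 - 12*(-1) = 12
y' = -5*(-1) + 12*0 = 5

(12, 5)


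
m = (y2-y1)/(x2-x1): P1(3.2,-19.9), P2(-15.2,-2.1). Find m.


dy = -2.1 + 19.9 = 17.8
dx = -15.2 - 3.2 = -18.4
m = 17.8/(-18.4) = -0.9674

m = -0.9674


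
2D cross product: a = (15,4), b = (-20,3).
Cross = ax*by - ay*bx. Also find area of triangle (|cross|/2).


cross = 15*3 - 4*(-20) = 45 + 80 = 125
Triangle area = |125|/2 = 125/2 = 62.5000

cross = 125, triangle area = 62.5000


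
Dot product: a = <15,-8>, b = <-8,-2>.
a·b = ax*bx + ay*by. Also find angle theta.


a·b = 15*(-8) - 8*(-2) = -120 + 16 = -104
|a| = sqrt(225+64) = 17.0000
|b| = sqrt(64+4) = 8.2462
cos(theta) = -104/(sqrt(289)*sqrt(68)) = -104/sqrt(19652) = -0.741874
theta = arccos(-104/sqrt(19652)) = 137.8913 degrees

a·b = -104, theta = 137.8913 deg


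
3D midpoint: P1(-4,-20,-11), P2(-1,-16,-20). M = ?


Mx = (-4- 1)/2 = -2.5000
My = (-20- 16)/2 = -18.0000
Mz = (-11- 20)/2 = -15.5000

M = (-2.5000, -18.0000, -15.5000)


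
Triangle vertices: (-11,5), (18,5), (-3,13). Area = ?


-11*(5-13) = 88
18*(13-5) = 144
-3*(5-5) = 0
sum = 232
Area = |232|/2 = 116.0000

116.0000 sq units


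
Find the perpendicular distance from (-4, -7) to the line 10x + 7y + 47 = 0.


|10*(-4) + 7*(-7) + 47| = |-42| = 42
sqrt(100 + 49) = sqrt(149) = 12.2066
d = 42/sqrt(149) = 3.4408

3.4408


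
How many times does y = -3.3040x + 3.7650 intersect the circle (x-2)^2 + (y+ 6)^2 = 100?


Substitute y = -3.3040x + 3.7650: (x-2)^2 + (-3.3040x+3.7650+ 6)^2 = 100
Expand to Ax^2 + Bx + C = 0, where b-k = 9.765
A = 1+m^2 = 11.916416
B = 2(m(b-k) - h) = 2(-3.3040*9.765 - 2) = -68.52712
C = h^2 + (b-k)^2 - r^2 = 4 + 95.355225 - 100 = -0.644775
disc = B^2-4AC = 4695.9662 + 30.7336 = 4726.6998
disc > 0

2 intersection points


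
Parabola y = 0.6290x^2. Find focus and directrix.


a = 0.6290
1/(4a) = 0.3975
Focus = (0, 0.3975)
Directrix: y = -0.3975

Focus = (0, 0.3975), Directrix: y = -0.3975


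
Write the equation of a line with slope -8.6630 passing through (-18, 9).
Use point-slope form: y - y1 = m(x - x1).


y - 9 = -8.6630(x + 18)
y = -8.6630x + 9 + 8.6630*(-18)
y = -8.6630x - 146.9340

y = -8.6630x - 146.9340


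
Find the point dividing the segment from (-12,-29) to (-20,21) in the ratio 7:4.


Px = (7*(-20) + 4*(-12))/11 = -188/11 = -17.0909
Py = (7*21 + 4*(-29))/11 = 31/11 = 2.8182

P = (-17.0909, 2.8182)


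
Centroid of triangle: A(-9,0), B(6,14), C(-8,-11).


Gx = (-9+6- 8)/3 = -11/3 = -3.6667
Gy = (0+14- 11)/3 = 3/3 = 1.0000

G = (-3.6667, 1.0000)


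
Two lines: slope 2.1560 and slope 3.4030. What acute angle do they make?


m1-m2 = -1.247
1+m1*m2 = 8.336868
tan(theta) = |-1.247/8.336868| = 0.149577
theta = arctan(|-1.247/8.336868|) = 8.5070 degrees (acute angle)

8.5070 degrees


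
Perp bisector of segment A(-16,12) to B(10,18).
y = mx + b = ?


Midpoint = (-3, 15)
Slope of AB = dy/dx = 6/26 = 0.2308
Perp slope = -dx/dy = -26/6 = -4.3333
b = My - (perp slope)*Mx = 15 + (26*(-3))/6 = 15 - 13.0000 = 2.0000

y = -4.3333x + 2.0000


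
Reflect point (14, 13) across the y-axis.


Reflection rule for y-axis: (-x, y)
(14, 13) -> (-14, 13)

(-14, 13)


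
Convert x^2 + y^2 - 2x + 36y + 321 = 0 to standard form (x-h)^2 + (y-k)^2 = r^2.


h = -D/2 = 2/2 = 1
k = -E/2 = -36/2 = -18
r^2 = h^2 + k^2 - F = 1 + 324 - 321 = 4
r = 2

Center (1, -18), radius = 2


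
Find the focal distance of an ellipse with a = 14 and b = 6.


c^2 = 14^2 - 6^2 = 196 - 36 = 160
c = sqrt(160) = 12.6491

c = 12.6491


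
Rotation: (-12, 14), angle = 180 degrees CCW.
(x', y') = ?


cos(180) = -1, sin(180) = 0
x' = -12*(-1) - 14*0 = 12
y' = -12*0 + 14*(-1) = -14

(12, -14)


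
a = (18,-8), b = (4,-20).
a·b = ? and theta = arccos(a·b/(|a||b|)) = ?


a·b = 18*4 - 8*(-20) = 72 + 160 = 232
|a| = sqrt(324+64) = 19.6977
|b| = sqrt(16+400) = 20.3961
cos(theta) = 232/(sqrt(388)*sqrt(416)) = 232/sqrt(161408) = 0.577465
theta = arccos(232/sqrt(161408)) = 54.7276 degrees

a·b = 232, theta = 54.7276 deg


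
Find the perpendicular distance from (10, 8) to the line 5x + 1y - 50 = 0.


|5*10 + 1*8 - 50| = |8| = 8
sqrt(25 + 1) = sqrt(26) = 5.0990
d = 8/sqrt(26) = 1.5689

1.5689


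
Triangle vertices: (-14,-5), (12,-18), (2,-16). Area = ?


-14*(-18+ 16) = 28
12*(-16+ 5) = -132
2*(-5+ 18) = 26
sum = -78
Area = |-78|/2 = 39.0000

39.0000 sq units


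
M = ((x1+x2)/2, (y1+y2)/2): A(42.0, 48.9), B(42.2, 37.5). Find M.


Mx = (42.0 + 42.2)/2 = 84.2/2 = 42.1000
My = (48.9 + 37.5)/2 = 86.4/2 = 43.2000

(42.1000, 43.2000)


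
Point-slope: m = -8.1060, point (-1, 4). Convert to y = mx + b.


y - 4 = -8.1060(x + 1)
y = -8.1060x + 4 + 8.1060*(-1)
y = -8.1060x - 4.1060

y = -8.1060x - 4.1060


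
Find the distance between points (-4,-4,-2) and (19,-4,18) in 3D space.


dx=23, dy=0, dz=20
d = sqrt(529+0+400) = sqrt(929) = 30.4795

30.4795


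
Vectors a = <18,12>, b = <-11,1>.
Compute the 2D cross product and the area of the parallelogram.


cross = 18*1 - 12*(-11) = 18 + 132 = 150
Parallelogram area = |150| = 150

cross = 150, parallelogram area = 150


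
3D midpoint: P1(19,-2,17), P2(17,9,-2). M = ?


Mx = (19+17)/2 = 18.0000
My = (-2+9)/2 = 3.5000
Mz = (17- 2)/2 = 7.5000

M = (18.0000, 3.5000, 7.5000)


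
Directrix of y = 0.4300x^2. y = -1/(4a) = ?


a = 0.4300
1/(4a) = 0.5814
directrix: y = -0.5814 = -0.5814

y = -0.5814


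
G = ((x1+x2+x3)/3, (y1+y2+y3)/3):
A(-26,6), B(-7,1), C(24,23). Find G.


Gx = (-26- 7+24)/3 = -9/3 = -3.0000
Gy = (6+1+23)/3 = 30/3 = 10.0000

G = (-3.0000, 10.0000)


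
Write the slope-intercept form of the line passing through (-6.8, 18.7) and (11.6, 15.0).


m = (-3.7)/(18.4) = -0.2011
b = y1 - m*x1 = 18.7 - (-3.7*(-6.8))/(18.4) = 18.7 - 1.3674 = 17.3326

y = -0.2011x + 17.3326


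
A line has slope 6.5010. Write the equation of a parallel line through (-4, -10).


Parallel lines have equal slopes.
m2 = 6.5010
b2 = -10 - 6.5010*(-4) = 16.0040

y = 6.5010x + 16.0040


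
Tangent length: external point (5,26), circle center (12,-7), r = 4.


d = sqrt((5-12)^2 + (26+ 7)^2) = sqrt(49+1089) = 33.7343
L = sqrt(1138.0000 - 16) = sqrt(1122.0000) = 33.4963

33.4963


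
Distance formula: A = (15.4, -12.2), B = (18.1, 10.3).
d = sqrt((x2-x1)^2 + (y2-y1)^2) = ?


dx = 18.1 - 15.4 = 2.7
dy = 10.3 + 12.2 = 22.5
d = sqrt(7.29 + 506.25) = sqrt(513.54) = 22.6614

22.6614


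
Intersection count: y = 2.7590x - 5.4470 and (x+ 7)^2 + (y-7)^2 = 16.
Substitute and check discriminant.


Substitute y = 2.7590x - 5.4470: (x+ 7)^2 + (2.7590x- 5.4470-7)^2 = 16
Expand to Ax^2 + Bx + C = 0, where b-k = -12.447
A = 1+m^2 = 8.612081
B = 2(m(b-k) - h) = 2(2.7590*(-12.447) + 7) = -54.682546
C = h^2 + (b-k)^2 - r^2 = 49 + 154.927809 - 16 = 187.927809
disc = B^2-4AC = 2990.1808 - 6473.7981 = -3483.6173
disc < 0

0 intersection points


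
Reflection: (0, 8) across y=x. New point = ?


Reflection rule for y=x: (y, x)
(0, 8) -> (8, 0)

(8, 0)


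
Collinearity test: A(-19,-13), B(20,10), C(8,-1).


-19*(10+ 1) + 20*(-1+ 13) + 8*(-13-10)
= -209 + 240 - 184 = -153

No, not collinear (determinant = -153)


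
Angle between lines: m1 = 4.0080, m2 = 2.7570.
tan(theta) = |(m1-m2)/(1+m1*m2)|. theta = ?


m1-m2 = 1.251
1+m1*m2 = 12.050056
tan(theta) = |1.251/12.050056| = 0.103817
theta = arctan(|1.251/12.050056|) = 5.9270 degrees (acute angle)

5.9270 degrees


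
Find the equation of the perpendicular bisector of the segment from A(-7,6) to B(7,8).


Midpoint = (0, 7)
Slope of AB = dy/dx = 2/14 = 0.1429
Perp slope = -dx/dy = -14/2 = -7.0000
b = My - (perp slope)*Mx = 7 + (14*0)/2 = 7 + 0 = 7.0000

y = -7.0000x + 7.0000


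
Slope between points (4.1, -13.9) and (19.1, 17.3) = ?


dy = 17.3 + 13.9 = 31.2
dx = 19.1 - 4.1 = 15
m = 31.2/15 = 2.0800

m = 2.0800


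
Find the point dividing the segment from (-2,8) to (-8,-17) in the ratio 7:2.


Px = (7*(-8) + 2*(-2))/9 = -60/9 = -6.6667
Py = (7*(-17) + 2*8)/9 = -103/9 = -11.4444

P = (-6.6667, -11.4444)


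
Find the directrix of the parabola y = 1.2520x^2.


a = 1.2520
1/(4a) = 0.1997
directrix: y = -0.1997 = -0.1997

y = -0.1997


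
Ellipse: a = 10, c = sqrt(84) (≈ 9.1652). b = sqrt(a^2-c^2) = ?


b^2 = 10^2 - (sqrt(84))^2 = 100 - 84 = 16
b = sqrt(16) = 4

b = 4


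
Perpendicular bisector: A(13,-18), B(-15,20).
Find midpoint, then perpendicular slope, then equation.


Midpoint = (-1, 1)
Slope of AB = dy/dx = 38/(-28) = -1.3571
Perp slope = -dx/dy = 28/38 = 0.7368
b = My - (perp slope)*Mx = 1 + (-28*(-1))/38 = 1 + 0.7368 = 1.7368

y = 0.7368x + 1.7368


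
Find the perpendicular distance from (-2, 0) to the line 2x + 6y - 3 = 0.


|2*(-2) + 6*0 - 3| = |-7| = 7
sqrt(4 + 36) = sqrt(40) = 6.3246
d = 7/sqrt(40) = 1.1068

1.1068


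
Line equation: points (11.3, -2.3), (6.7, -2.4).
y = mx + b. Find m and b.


m = (-0.1)/(-4.6) = 0.0217
b = y1 - m*x1 = -2.3 - (-0.1*11.3)/(-4.6) = -2.3 - 0.2457 = -2.5457

y = 0.0217x - 2.5457


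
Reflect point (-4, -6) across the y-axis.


Reflection rule for y-axis: (-x, y)
(-4, -6) -> (4, -6)

(4, -6)


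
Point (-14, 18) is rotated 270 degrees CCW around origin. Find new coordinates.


cos(270) = 0, sin(270) = -1
x' = -14*0 - 18*(-1) = 18
y' = -14*(-1) + 18*0 = 14

(18, 14)


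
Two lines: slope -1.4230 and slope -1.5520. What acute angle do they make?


m1-m2 = 0.129
1+m1*m2 = 3.208496
tan(theta) = |0.129/3.208496| = 0.040206
theta = arctan(|0.129/3.208496|) = 2.3024 degrees (acute angle)

2.3024 degrees


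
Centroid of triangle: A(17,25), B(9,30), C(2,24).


Gx = (17+9+2)/3 = 28/3 = 9.3333
Gy = (25+30+24)/3 = 79/3 = 26.3333

G = (9.3333, 26.3333)


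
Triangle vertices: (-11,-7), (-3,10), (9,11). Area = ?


-11*(10-11) = 11
-3*(11+ 7) = -54
9*(-7-10) = -153
sum = -196
Area = |-196|/2 = 98.0000

98.0000 sq units


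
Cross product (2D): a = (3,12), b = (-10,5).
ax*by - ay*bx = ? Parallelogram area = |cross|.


cross = 3*5 - 12*(-10) = 15 + 120 = 135
Parallelogram area = |135| = 135

cross = 135, parallelogram area = 135


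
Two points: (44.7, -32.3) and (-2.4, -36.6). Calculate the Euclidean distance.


dx = -2.4 - 44.7 = -47.1
dy = -36.6 + 32.3 = -4.3
d = sqrt(2218.41 + 18.49) = sqrt(2236.9) = 47.2959

47.2959


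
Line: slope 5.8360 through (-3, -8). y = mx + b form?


y + 8 = 5.8360(x + 3)
y = 5.8360x - 8 - 5.8360*(-3)
y = 5.8360x + 9.5080

y = 5.8360x + 9.5080


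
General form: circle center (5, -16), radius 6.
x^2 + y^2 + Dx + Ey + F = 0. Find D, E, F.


(x-5)^2 + (y+ 16)^2 = 6^2
D = -2h = -10, E = -2k = 32
F = h^2+k^2-r^2 = 25+256-36 = 245

D = -10, E = 32, F = 245


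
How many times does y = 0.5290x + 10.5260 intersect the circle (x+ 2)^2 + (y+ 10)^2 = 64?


Substitute y = 0.5290x + 10.5260: (x+ 2)^2 + (0.5290x+10.5260+ 10)^2 = 64
Expand to Ax^2 + Bx + C = 0, where b-k = 20.526
A = 1+m^2 = 1.279841
B = 2(m(b-k) - h) = 2(0.5290*20.526 + 2) = 25.716508
C = h^2 + (b-k)^2 - r^2 = 4 + 421.316676 - 64 = 361.316676
disc = B^2-4AC = 661.3388 - 1849.7116 = -1188.3728
disc < 0

0 intersection points


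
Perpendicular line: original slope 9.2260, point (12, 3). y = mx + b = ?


Perpendicular slope = -1/m1 = -1/9.2260 = -0.1084
b2 = y0 - m2*x0 = 3 + 12/9.2260 = 3 + 1.3007 = 4.3007

y = -0.1084x + 4.3007


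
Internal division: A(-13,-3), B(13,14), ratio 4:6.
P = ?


Px = (4*13 + 6*(-13))/10 = -26/10 = -2.6000
Py = (4*14 + 6*(-3))/10 = 38/10 = 3.8000

P = (-2.6000, 3.8000)


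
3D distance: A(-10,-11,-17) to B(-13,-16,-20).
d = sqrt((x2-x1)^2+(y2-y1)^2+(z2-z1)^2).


dx=-3, dy=-5, dz=-3
d = sqrt(9+25+9) = sqrt(43) = 6.5574

6.5574


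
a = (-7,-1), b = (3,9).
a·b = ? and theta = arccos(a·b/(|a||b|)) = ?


a·b = -7*3 - 1*9 = -21 - 9 = -30
|a| = sqrt(49+1) = 7.0711
|b| = sqrt(9+81) = 9.4868
cos(theta) = -30/(sqrt(50)*sqrt(90)) = -30/sqrt(4500) = -0.447214
theta = arccos(-30/sqrt(4500)) = 116.5651 degrees

a·b = -30, theta = 116.5651 deg


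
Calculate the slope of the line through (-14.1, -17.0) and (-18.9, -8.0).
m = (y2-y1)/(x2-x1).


dy = -8.0 + 17.0 = 9.0
dx = -18.9 + 14.1 = -4.8
m = 9.0/(-4.8) = -1.8750

m = -1.8750


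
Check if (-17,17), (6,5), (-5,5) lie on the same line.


-17*(5-5) + 6*(5-17) - 5*(17-5)
= 0 - 72 - 60 = -132

No, not collinear (determinant = -132)


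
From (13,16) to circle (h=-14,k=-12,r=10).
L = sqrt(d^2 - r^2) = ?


d = sqrt((13+ 14)^2 + (16+ 12)^2) = sqrt(729+784) = 38.8973
L = sqrt(1513.0000 - 100) = sqrt(1413.0000) = 37.5899

37.5899


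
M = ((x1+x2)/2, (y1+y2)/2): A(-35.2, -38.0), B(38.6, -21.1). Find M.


Mx = (-35.2 + 38.6)/2 = 3.4/2 = 1.7000
My = (-38.0 - 21.1)/2 = -59.1/2 = -29.5500

(1.7000, -29.5500)


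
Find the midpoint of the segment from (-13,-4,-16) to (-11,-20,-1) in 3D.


Mx = (-13- 11)/2 = -12.0000
My = (-4- 20)/2 = -12.0000
Mz = (-16- 1)/2 = -8.5000

M = (-12.0000, -12.0000, -8.5000)


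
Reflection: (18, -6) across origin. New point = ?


Reflection rule for origin: (-x, -y)
(18, -6) -> (-18, 6)

(-18, 6)


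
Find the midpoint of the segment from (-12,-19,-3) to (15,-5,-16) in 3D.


Mx = (-12+15)/2 = 1.5000
My = (-19- 5)/2 = -12.0000
Mz = (-3- 16)/2 = -9.5000

M = (1.5000, -12.0000, -9.5000)


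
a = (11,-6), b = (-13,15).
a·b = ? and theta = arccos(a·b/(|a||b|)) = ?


a·b = 11*(-13) - 6*15 = -143 - 90 = -233
|a| = sqrt(121+36) = 12.5300
|b| = sqrt(169+225) = 19.8494
cos(theta) = -233/(sqrt(157)*sqrt(394)) = -233/sqrt(61858) = -0.936824
theta = arccos(-233/sqrt(61858)) = 159.5248 degrees

a·b = -233, theta = 159.5248 deg


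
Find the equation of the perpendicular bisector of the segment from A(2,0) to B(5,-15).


Midpoint = (3.5, -7.5)
Slope of AB = dy/dx = -15/3 = -5.0000
Perp slope = -dx/dy = 3/15 = 0.2000
b = My - (perp slope)*Mx = -7.5 + (3*3.5)/(-15) = -7.5 - 0.7000 = -8.2000

y = 0.2000x - 8.2000


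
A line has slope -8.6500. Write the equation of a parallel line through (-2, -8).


Parallel lines have equal slopes.
m2 = -8.6500
b2 = -8 + 8.6500*(-2) = -25.3000

y = -8.6500x - 25.3000


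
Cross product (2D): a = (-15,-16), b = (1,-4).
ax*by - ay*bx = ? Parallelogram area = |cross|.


cross = -15*(-4) + 16*1 = 60 + 16 = 76
Parallelogram area = |76| = 76

cross = 76, parallelogram area = 76


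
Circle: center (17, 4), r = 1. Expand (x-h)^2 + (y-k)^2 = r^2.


(x-17)^2 + (y-4)^2 = 1^2
D = -2h = -34, E = -2k = -8
F = h^2+k^2-r^2 = 289+16-1 = 304

x^2 + y^2 - 34x - 8y + 304 = 0


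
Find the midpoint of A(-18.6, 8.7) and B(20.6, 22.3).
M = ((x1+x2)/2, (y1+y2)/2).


Mx = (-18.6 + 20.6)/2 = 2.0/2 = 1.0000
My = (8.7 + 22.3)/2 = 31.0/2 = 15.5000

(1.0000, 15.5000)


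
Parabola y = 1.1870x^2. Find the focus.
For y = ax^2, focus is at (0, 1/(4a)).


a = 1.1870
4a = 4.7480
focus = (0, 1/4.7480) = (0, 0.2106)

Focus = (0, 0.2106)


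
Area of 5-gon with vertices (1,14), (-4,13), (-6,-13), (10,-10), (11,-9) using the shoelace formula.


sum(xi*y_{i+1}) = 1*13 - 4*(-13) - 6*(-10) + 10*(-9) + 11*14 = 189
sum(yi*x_{i+1}) = 14*(-4) + 13*(-6) - 13*10 - 10*11 - 9*1 = -383
Area = |189 + 383|/2 = 572/2 = 286.0000

286.0000 sq units


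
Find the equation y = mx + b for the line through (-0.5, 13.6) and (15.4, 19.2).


m = (5.6)/(15.9) = 0.3522
b = y1 - m*x1 = 13.6 - (5.6*(-0.5))/(15.9) = 13.6 + 0.1761 = 13.7761

y = 0.3522x + 13.7761


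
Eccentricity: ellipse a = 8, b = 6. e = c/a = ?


c = sqrt(64-36) = sqrt(28) = 5.2915
e = c/a = sqrt(28)/8 = 0.6614

e = 0.6614


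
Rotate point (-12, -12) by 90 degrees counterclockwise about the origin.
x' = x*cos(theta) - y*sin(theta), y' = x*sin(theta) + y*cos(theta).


cos(90) = 0, sin(90) = 1
x' = -12*0 + 12*1 = 12
y' = -12*1 - 12*0 = -12

(12, -12)


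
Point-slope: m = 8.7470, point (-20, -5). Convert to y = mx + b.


y + 5 = 8.7470(x + 20)
y = 8.7470x - 5 - 8.7470*(-20)
y = 8.7470x + 169.9400

y = 8.7470x + 169.9400


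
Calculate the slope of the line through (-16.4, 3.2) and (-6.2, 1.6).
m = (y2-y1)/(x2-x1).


dy = 1.6 - 3.2 = -1.6
dx = -6.2 + 16.4 = 10.2
m = -1.6/10.2 = -0.1569

m = -0.1569


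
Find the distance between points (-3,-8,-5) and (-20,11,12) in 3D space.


dx=-17, dy=19, dz=17
d = sqrt(289+361+289) = sqrt(939) = 30.6431

30.6431


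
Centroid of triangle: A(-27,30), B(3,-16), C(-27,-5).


Gx = (-27+3- 27)/3 = -51/3 = -17.0000
Gy = (30- 16- 5)/3 = 9/3 = 3.0000

G = (-17.0000, 3.0000)


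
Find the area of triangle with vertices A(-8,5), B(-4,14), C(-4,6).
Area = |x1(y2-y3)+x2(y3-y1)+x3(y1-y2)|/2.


-8*(14-6) = -64
-4*(6-5) = -4
-4*(5-14) = 36
sum = -32
Area = |-32|/2 = 16.0000

16.0000 sq units


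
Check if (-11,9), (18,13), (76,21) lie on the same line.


-11*(13-21) + 18*(21-9) + 76*(9-13)
= 88 + 216 - 304 = 0

Yes, collinear (determinant = 0)


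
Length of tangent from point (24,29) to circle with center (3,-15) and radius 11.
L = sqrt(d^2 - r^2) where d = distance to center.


d = sqrt((24-3)^2 + (29+ 15)^2) = sqrt(441+1936) = 48.7545
L = sqrt(2377.0000 - 121) = sqrt(2256.0000) = 47.4974

47.4974


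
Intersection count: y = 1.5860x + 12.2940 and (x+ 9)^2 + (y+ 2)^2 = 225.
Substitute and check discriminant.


Substitute y = 1.5860x + 12.2940: (x+ 9)^2 + (1.5860x+12.2940+ 2)^2 = 225
Expand to Ax^2 + Bx + C = 0, where b-k = 14.294
A = 1+m^2 = 3.515396
B = 2(m(b-k) - h) = 2(1.5860*14.294 + 9) = 63.340568
C = h^2 + (b-k)^2 - r^2 = 81 + 204.318436 - 225 = 60.318436
disc = B^2-4AC = 4012.0276 - 848.1728 = 3163.8548
disc > 0

2 intersection points


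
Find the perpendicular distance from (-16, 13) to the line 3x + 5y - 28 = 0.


|3*(-16) + 5*13 - 28| = |-11| = 11
sqrt(9 + 25) = sqrt(34) = 5.8310
d = 11/sqrt(34) = 1.8865

1.8865


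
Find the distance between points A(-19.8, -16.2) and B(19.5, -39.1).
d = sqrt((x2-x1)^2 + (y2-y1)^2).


dx = 19.5 + 19.8 = 39.3
dy = -39.1 + 16.2 = -22.9
d = sqrt(1544.49 + 524.41) = sqrt(2068.9) = 45.4852

45.4852


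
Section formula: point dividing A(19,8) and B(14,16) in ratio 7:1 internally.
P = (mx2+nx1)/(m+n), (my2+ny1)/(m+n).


Px = (7*14 + 1*19)/8 = 117/8 = 14.6250
Py = (7*16 + 1*8)/8 = 120/8 = 15.0000

P = (14.6250, 15.0000)


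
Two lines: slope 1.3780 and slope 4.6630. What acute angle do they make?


m1-m2 = -3.285
1+m1*m2 = 7.425614
tan(theta) = |-3.285/7.425614| = 0.442388
theta = arctan(|-3.285/7.425614|) = 23.8640 degrees (acute angle)

23.8640 degrees


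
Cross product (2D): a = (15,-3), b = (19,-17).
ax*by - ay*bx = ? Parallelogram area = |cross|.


cross = 15*(-17) + 3*19 = -255 + 57 = -198
Parallelogram area = |-198| = 198

cross = -198, parallelogram area = 198


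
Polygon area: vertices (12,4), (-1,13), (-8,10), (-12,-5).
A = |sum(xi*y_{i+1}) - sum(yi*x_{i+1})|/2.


sum(xi*y_{i+1}) = 12*13 - 1*10 - 8*(-5) - 12*4 = 138
sum(yi*x_{i+1}) = 4*(-1) + 13*(-8) + 10*(-12) - 5*12 = -288
Area = |138 + 288|/2 = 426/2 = 213.0000

213.0000 sq units


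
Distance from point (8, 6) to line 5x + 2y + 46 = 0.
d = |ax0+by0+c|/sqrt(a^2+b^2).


|5*8 + 2*6 + 46| = |98| = 98
sqrt(25 + 4) = sqrt(29) = 5.3852
d = 98/sqrt(29) = 18.1981

18.1981


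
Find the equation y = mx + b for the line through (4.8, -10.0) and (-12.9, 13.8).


m = (23.8)/(-17.7) = -1.3446
b = y1 - m*x1 = -10.0 - (23.8*4.8)/(-17.7) = -10.0 + 6.4542 = -3.5458

y = -1.3446x - 3.5458


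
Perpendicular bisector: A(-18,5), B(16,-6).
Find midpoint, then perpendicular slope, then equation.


Midpoint = (-1, -0.5)
Slope of AB = dy/dx = -11/34 = -0.3235
Perp slope = -dx/dy = 34/11 = 3.0909
b = My - (perp slope)*Mx = -0.5 + (34*(-1))/(-11) = -0.5 + 3.0909 = 2.5909

y = 3.0909x + 2.5909


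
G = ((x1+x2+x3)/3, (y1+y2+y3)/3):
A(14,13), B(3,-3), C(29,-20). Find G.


Gx = (14+3+29)/3 = 46/3 = 15.3333
Gy = (13- 3- 20)/3 = -10/3 = -3.3333

G = (15.3333, -3.3333)


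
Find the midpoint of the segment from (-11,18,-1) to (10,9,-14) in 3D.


Mx = (-11+10)/2 = -0.5000
My = (18+9)/2 = 13.5000
Mz = (-1- 14)/2 = -7.5000

M = (-0.5000, 13.5000, -7.5000)


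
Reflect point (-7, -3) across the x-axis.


Reflection rule for x-axis: (x, -y)
(-7, -3) -> (-7, 3)

(-7, 3)


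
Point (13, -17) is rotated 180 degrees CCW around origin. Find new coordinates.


cos(180) = -1, sin(180) = 0
x' = 13*(-1) + 17*0 = -13
y' = 13*0 - 17*(-1) = 17

(-13, 17)


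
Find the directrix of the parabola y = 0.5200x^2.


a = 0.5200
1/(4a) = 0.4808
directrix: y = -0.4808 = -0.4808

y = -0.4808


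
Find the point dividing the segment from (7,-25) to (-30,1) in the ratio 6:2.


Px = (6*(-30) + 2*7)/8 = -166/8 = -20.7500
Py = (6*1 + 2*(-25))/8 = -44/8 = -5.5000

P = (-20.7500, -5.5000)


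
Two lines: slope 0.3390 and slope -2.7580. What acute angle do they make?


m1-m2 = 3.097
1+m1*m2 = 0.065038
tan(theta) = |3.097/0.065038| = 47.618315
theta = arctan(|3.097/0.065038|) = 88.7969 degrees (acute angle)

88.7969 degrees


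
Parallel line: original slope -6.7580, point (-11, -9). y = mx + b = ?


Parallel lines have equal slopes.
m2 = -6.7580
b2 = -9 + 6.7580*(-11) = -83.3380

y = -6.7580x - 83.3380


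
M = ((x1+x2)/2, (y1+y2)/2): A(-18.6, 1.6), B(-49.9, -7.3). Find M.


Mx = (-18.6 - 49.9)/2 = -68.5/2 = -34.2500
My = (1.6 - 7.3)/2 = -5.7/2 = -2.8500

(-34.2500, -2.8500)


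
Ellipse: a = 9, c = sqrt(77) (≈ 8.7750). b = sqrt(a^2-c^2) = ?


b^2 = 9^2 - (sqrt(77))^2 = 81 - 77 = 4
b = sqrt(4) = 2

b = 2


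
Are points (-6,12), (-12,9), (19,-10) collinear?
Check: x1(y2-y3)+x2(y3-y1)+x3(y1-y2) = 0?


-6*(9+ 10) - 12*(-10-12) + 19*(12-9)
= -114 + 264 + 57 = 207

No, not collinear (determinant = 207)


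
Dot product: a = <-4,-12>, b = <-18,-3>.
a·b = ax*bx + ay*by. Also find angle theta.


a·b = -4*(-18) - 12*(-3) = 72 + 36 = 108
|a| = sqrt(16+144) = 12.6491
|b| = sqrt(324+9) = 18.2483
cos(theta) = 108/(sqrt(160)*sqrt(333)) = 108/sqrt(53280) = 0.467888
theta = arccos(108/sqrt(53280)) = 62.1027 degrees

a·b = 108, theta = 62.1027 deg


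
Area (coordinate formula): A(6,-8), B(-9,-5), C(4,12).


6*(-5-12) = -102
-9*(12+ 8) = -180
4*(-8+ 5) = -12
sum = -294
Area = |-294|/2 = 147.0000

147.0000 sq units


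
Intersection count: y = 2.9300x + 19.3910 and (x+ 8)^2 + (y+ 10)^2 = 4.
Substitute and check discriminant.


Substitute y = 2.9300x + 19.3910: (x+ 8)^2 + (2.9300x+19.3910+ 10)^2 = 4
Expand to Ax^2 + Bx + C = 0, where b-k = 29.391
A = 1+m^2 = 9.5849
B = 2(m(b-k) - h) = 2(2.9300*29.391 + 8) = 188.23126
C = h^2 + (b-k)^2 - r^2 = 64 + 863.830881 - 4 = 923.830881
disc = B^2-4AC = 35431.0072 - 35419.3064 = 11.7008
disc > 0

2 intersection points


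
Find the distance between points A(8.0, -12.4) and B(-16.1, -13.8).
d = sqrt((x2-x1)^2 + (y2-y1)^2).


dx = -16.1 - 8.0 = -24.1
dy = -13.8 + 12.4 = -1.4
d = sqrt(580.81 + 1.96) = sqrt(582.77) = 24.1406

24.1406


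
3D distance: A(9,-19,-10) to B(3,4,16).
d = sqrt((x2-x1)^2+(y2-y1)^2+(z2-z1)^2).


dx=-6, dy=23, dz=26
d = sqrt(36+529+676) = sqrt(1241) = 35.2278

35.2278


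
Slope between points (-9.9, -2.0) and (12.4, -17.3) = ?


dy = -17.3 + 2.0 = -15.3
dx = 12.4 + 9.9 = 22.3
m = -15.3/22.3 = -0.6861

m = -0.6861


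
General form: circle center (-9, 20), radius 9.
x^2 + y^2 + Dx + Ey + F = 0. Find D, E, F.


(x+ 9)^2 + (y-20)^2 = 9^2
D = -2h = 18, E = -2k = -40
F = h^2+k^2-r^2 = 81+400-81 = 400

D = 18, E = -40, F = 400


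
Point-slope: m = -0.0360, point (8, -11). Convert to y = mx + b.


y + 11 = -0.0360(x - 8)
y = -0.0360x - 11 + 0.0360*8
y = -0.0360x - 10.7120

y = -0.0360x - 10.7120


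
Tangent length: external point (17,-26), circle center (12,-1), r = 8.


d = sqrt((17-12)^2 + (-26+ 1)^2) = sqrt(25+625) = 25.4951
L = sqrt(650.0000 - 64) = sqrt(586.0000) = 24.2074

24.2074


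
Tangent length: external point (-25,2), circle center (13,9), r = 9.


d = sqrt((-25-13)^2 + (2-9)^2) = sqrt(1444+49) = 38.6394
L = sqrt(1493.0000 - 81) = sqrt(1412.0000) = 37.5766

37.5766


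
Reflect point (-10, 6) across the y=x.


Reflection rule for y=x: (y, x)
(-10, 6) -> (6, -10)

(6, -10)


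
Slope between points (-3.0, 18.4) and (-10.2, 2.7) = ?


dy = 2.7 - 18.4 = -15.7
dx = -10.2 + 3.0 = -7.2
m = -15.7/(-7.2) = 2.1806

m = 2.1806


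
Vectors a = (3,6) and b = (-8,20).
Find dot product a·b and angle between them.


a·b = 3*(-8) + 6*20 = -24 + 120 = 96
|a| = sqrt(9+36) = 6.7082
|b| = sqrt(64+400) = 21.5407
cos(theta) = 96/(sqrt(45)*sqrt(464)) = 96/sqrt(20880) = 0.664364
theta = arccos(96/sqrt(20880)) = 48.3665 degrees

a·b = 96, theta = 48.3665 deg


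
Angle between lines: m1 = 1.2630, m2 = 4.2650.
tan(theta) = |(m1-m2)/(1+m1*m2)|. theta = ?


m1-m2 = -3.002
1+m1*m2 = 6.386695
tan(theta) = |-3.002/6.386695| = 0.470040
theta = arctan(|-3.002/6.386695|) = 25.1754 degrees (acute angle)

25.1754 degrees


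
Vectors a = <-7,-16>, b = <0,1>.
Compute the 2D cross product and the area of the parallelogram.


cross = -7*1 + 16*0 = -7 - 0 = -7
Parallelogram area = |-7| = 7

cross = -7, parallelogram area = 7


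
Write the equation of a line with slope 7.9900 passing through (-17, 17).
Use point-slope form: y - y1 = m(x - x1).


y - 17 = 7.9900(x + 17)
y = 7.9900x + 17 - 7.9900*(-17)
y = 7.9900x + 152.8300

y = 7.9900x + 152.8300


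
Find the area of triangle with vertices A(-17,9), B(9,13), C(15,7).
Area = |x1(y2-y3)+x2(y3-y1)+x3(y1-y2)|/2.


-17*(13-7) = -102
9*(7-9) = -18
15*(9-13) = -60
sum = -180
Area = |-180|/2 = 90.0000

90.0000 sq units


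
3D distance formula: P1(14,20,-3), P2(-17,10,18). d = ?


dx=-31, dy=-10, dz=21
d = sqrt(961+100+441) = sqrt(1502) = 38.7556

38.7556


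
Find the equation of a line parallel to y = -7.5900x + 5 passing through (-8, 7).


Parallel lines have equal slopes.
m2 = -7.5900
b2 = 7 + 7.5900*(-8) = -53.7200

y = -7.5900x - 53.7200


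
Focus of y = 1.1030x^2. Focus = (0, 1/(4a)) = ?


a = 1.1030
4a = 4.4120
focus = (0, 1/4.4120) = (0, 0.2267)

Focus = (0, 0.2267)


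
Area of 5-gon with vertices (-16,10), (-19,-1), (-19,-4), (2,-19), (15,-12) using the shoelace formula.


sum(xi*y_{i+1}) = -16*(-1) - 19*(-4) - 19*(-19) + 2*(-12) + 15*10 = 579
sum(yi*x_{i+1}) = 10*(-19) - 1*(-19) - 4*2 - 19*15 - 12*(-16) = -272
Area = |579 + 272|/2 = 851/2 = 425.5000

425.5000 sq units


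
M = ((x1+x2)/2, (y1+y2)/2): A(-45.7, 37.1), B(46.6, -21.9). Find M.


Mx = (-45.7 + 46.6)/2 = 0.9/2 = 0.4500
My = (37.1 - 21.9)/2 = 15.2/2 = 7.6000

(0.4500, 7.6000)


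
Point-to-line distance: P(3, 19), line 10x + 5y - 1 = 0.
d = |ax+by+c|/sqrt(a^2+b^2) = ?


|10*3 + 5*19 - 1| = |124| = 124
sqrt(100 + 25) = sqrt(125) = 11.1803
d = 124/sqrt(125) = 11.0909

11.0909


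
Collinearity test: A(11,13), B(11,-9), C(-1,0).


11*(-9-0) + 11*(0-13) - 1*(13+ 9)
= -99 - 143 - 22 = -264

No, not collinear (determinant = -264)


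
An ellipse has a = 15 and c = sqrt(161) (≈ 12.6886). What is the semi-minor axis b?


b^2 = 15^2 - (sqrt(161))^2 = 225 - 161 = 64
b = sqrt(64) = 8

b = 8


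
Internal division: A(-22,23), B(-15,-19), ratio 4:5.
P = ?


Px = (4*(-15) + 5*(-22))/9 = -170/9 = -18.8889
Py = (4*(-19) + 5*23)/9 = 39/9 = 4.3333

P = (-18.8889, 4.3333)


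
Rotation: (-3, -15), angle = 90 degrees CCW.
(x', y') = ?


cos(90) = 0, sin(90) = 1
x' = -3*0 + 15*1 = 15
y' = -3*1 - 15*0 = -3

(15, -3)


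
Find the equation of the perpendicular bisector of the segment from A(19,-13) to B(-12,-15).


Midpoint = (3.5, -14)
Slope of AB = dy/dx = -2/(-31) = 0.0645
Perp slope = -dx/dy = -31/2 = -15.5000
b = My - (perp slope)*Mx = -14 + (-31*3.5)/(-2) = -14 + 54.2500 = 40.2500

y = -15.5000x + 40.2500


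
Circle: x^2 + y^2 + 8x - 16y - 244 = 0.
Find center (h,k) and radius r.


h = -D/2 = -8/2 = -4
k = -E/2 = 16/2 = 8
r^2 = h^2 + k^2 - F = 16 + 64 + 244 = 324
r = 18

Center (-4, 8), radius = 18


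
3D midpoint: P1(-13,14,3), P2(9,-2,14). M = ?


Mx = (-13+9)/2 = -2.0000
My = (14- 2)/2 = 6.0000
Mz = (3+14)/2 = 8.5000

M = (-2.0000, 6.0000, 8.5000)


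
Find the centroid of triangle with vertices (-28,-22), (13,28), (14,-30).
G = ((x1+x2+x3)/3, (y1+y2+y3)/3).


Gx = (-28+13+14)/3 = -1/3 = -0.3333
Gy = (-22+28- 30)/3 = -24/3 = -8.0000

G = (-0.3333, -8.0000)


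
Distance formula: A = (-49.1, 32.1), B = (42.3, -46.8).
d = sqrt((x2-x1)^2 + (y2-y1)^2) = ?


dx = 42.3 + 49.1 = 91.4
dy = -46.8 - 32.1 = -78.9
d = sqrt(8353.96 + 6225.21) = sqrt(14579.17) = 120.7442

120.7442


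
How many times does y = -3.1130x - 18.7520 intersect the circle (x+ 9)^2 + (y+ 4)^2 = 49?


Substitute y = -3.1130x - 18.7520: (x+ 9)^2 + (-3.1130x- 18.7520+ 4)^2 = 49
Expand to Ax^2 + Bx + C = 0, where b-k = -14.752
A = 1+m^2 = 10.690769
B = 2(m(b-k) - h) = 2(-3.1130*(-14.752) + 9) = 109.845952
C = h^2 + (b-k)^2 - r^2 = 81 + 217.621504 - 49 = 249.621504
disc = B^2-4AC = 12066.1332 - 10674.5833 = 1391.5499
disc > 0

2 intersection points


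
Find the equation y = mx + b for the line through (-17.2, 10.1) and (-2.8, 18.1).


m = (8)/(14.4) = 0.5556
b = y1 - m*x1 = 10.1 - (8*(-17.2))/(14.4) = 10.1 + 9.5556 = 19.6556

y = 0.5556x + 19.6556


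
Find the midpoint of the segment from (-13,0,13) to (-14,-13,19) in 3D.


Mx = (-13- 14)/2 = -13.5000
My = (0- 13)/2 = -6.5000
Mz = (13+19)/2 = 16.0000

M = (-13.5000, -6.5000, 16.0000)


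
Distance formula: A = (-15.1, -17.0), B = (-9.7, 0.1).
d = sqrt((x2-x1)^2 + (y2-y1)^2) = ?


dx = -9.7 + 15.1 = 5.4
dy = 0.1 + 17.0 = 17.1
d = sqrt(29.16 + 292.41) = sqrt(321.57) = 17.9324

17.9324


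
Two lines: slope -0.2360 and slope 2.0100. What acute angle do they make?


m1-m2 = -2.246
1+m1*m2 = 0.52564
tan(theta) = |-2.246/0.52564| = 4.272886
theta = arctan(|-2.246/0.52564|) = 76.8279 degrees (acute angle)

76.8279 degrees


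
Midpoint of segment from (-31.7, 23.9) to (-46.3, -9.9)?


Mx = (-31.7 - 46.3)/2 = -78.0/2 = -39.0000
My = (23.9 - 9.9)/2 = 14/2 = 7.0000

(-39.0000, 7.0000)


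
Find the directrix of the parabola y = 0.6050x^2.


a = 0.6050
1/(4a) = 0.4132
directrix: y = -0.4132 = -0.4132

y = -0.4132


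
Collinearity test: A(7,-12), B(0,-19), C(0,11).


7*(-19-11) + 0*(11+ 12) + 0*(-12+ 19)
= -210 + 0 + 0 = -210

No, not collinear (determinant = -210)


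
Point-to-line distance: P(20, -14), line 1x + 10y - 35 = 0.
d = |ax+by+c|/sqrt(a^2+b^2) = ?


|1*20 + 10*(-14) - 35| = |-155| = 155
sqrt(1 + 100) = sqrt(101) = 10.0499
d = 155/sqrt(101) = 15.4231

15.4231


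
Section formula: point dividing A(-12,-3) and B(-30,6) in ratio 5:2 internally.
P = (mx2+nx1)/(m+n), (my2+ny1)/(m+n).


Px = (5*(-30) + 2*(-12))/7 = -174/7 = -24.8571
Py = (5*6 + 2*(-3))/7 = 24/7 = 3.4286

P = (-24.8571, 3.4286)


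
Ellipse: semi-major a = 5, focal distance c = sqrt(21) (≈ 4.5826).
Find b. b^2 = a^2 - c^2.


b^2 = 5^2 - (sqrt(21))^2 = 25 - 21 = 4
b = sqrt(4) = 2

b = 2


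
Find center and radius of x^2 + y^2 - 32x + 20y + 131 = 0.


h = -D/2 = 32/2 = 16
k = -E/2 = -20/2 = -10
r^2 = h^2 + k^2 - F = 256 + 100 - 131 = 225
r = 15

Center (16, -10), radius = 15


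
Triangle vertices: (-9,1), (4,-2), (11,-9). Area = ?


-9*(-2+ 9) = -63
4*(-9-1) = -40
11*(1+ 2) = 33
sum = -70
Area = |-70|/2 = 35.0000

35.0000 sq units


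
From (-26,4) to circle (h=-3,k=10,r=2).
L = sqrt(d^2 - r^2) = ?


d = sqrt((-26+ 3)^2 + (4-10)^2) = sqrt(529+36) = 23.7697
L = sqrt(565.0000 - 4) = sqrt(561.0000) = 23.6854

23.6854


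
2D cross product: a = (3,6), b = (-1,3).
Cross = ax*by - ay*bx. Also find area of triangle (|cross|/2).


cross = 3*3 - 6*(-1) = 9 + 6 = 15
Triangle area = |15|/2 = 15/2 = 7.5000

cross = 15, triangle area = 7.5000


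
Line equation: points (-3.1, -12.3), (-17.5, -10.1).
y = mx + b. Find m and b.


m = (2.2)/(-14.4) = -0.1528
b = y1 - m*x1 = -12.3 - (2.2*(-3.1))/(-14.4) = -12.3 - 0.4736 = -12.7736

y = -0.1528x - 12.7736


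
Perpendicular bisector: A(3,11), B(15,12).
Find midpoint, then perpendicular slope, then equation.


Midpoint = (9, 11.5)
Slope of AB = dy/dx = 1/12 = 0.0833
Perp slope = -dx/dy = -12/1 = -12.0000
b = My - (perp slope)*Mx = 11.5 + (12*9)/1 = 11.5 + 108.0000 = 119.5000

y = -12.0000x + 119.5000


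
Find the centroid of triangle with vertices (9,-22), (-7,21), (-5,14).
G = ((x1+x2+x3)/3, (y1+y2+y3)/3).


Gx = (9- 7- 5)/3 = -3/3 = -1.0000
Gy = (-22+21+14)/3 = 13/3 = 4.3333

G = (-1.0000, 4.3333)
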